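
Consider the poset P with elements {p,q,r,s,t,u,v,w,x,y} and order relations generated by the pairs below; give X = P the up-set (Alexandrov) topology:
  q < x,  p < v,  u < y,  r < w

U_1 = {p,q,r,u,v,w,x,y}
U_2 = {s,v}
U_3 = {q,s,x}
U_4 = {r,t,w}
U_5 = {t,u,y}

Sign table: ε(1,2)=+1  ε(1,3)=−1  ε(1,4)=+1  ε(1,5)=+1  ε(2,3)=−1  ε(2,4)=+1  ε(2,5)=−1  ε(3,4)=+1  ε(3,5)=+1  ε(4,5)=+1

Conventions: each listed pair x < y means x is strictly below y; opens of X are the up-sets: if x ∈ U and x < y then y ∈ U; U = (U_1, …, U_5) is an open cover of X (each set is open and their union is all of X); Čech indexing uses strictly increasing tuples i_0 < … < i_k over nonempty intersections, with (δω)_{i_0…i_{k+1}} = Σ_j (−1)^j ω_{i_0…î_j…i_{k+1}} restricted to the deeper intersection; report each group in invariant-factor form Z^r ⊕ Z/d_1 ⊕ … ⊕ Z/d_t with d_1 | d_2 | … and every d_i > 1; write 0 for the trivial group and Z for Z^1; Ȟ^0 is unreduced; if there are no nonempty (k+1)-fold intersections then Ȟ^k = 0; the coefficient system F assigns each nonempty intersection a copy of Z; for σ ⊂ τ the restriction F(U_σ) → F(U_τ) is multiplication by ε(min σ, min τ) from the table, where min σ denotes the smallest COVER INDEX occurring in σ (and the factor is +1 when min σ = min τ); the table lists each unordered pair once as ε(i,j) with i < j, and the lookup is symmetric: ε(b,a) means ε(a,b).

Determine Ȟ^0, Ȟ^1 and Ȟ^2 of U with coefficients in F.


nonempty intersections:
  U12={v} U13={q,x} U14={r,w} U15={u,y} U23={s} U45={t}
C dims 5,6; δ0: rk 4, SNF 1^4
Ȟ^0: (5−4)−0=1 ⇒ Z
Ȟ^1: (6−0)−4=2 ⇒ Z^2
Ȟ^2: (0−0)−0=0 ⇒ 0

Ȟ^0 = Z, Ȟ^1 = Z^2 and Ȟ^2 = 0


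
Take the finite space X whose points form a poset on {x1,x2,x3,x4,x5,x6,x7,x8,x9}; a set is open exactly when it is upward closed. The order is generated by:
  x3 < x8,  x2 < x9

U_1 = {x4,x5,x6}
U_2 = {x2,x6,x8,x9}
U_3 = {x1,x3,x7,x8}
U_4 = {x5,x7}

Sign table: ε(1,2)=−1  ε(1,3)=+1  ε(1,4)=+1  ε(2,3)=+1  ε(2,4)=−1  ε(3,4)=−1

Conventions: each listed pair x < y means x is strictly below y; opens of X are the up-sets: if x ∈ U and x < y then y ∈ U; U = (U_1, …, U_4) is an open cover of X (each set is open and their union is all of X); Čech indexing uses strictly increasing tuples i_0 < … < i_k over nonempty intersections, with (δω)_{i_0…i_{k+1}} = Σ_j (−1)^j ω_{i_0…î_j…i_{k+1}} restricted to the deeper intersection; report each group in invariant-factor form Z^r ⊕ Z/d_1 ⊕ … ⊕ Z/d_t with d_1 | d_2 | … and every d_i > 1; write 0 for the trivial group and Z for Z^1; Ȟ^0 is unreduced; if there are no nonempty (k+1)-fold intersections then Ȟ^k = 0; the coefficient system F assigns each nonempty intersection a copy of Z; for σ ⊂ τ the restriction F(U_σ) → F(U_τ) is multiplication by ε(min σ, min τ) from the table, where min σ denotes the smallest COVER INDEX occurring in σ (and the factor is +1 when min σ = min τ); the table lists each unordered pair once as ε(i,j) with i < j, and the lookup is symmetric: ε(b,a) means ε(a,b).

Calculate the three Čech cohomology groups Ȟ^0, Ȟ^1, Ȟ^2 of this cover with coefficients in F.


intersection data:
  U12={x6} U14={x5} U23={x8} U34={x7}
C dims 4,4; δ0: rk 3, SNF 1^3
Ȟ^0 = (4 − 3) − 0 = 1, so Ȟ^0 ≅ Z
Ȟ^1 = (4 − 0) − 3 = 1, so Ȟ^1 ≅ Z
Ȟ^2 = (0 − 0) − 0 = 0, so Ȟ^2 ≅ 0

Ȟ^0 ≅ Z; Ȟ^1 ≅ Z; Ȟ^2 ≅ 0


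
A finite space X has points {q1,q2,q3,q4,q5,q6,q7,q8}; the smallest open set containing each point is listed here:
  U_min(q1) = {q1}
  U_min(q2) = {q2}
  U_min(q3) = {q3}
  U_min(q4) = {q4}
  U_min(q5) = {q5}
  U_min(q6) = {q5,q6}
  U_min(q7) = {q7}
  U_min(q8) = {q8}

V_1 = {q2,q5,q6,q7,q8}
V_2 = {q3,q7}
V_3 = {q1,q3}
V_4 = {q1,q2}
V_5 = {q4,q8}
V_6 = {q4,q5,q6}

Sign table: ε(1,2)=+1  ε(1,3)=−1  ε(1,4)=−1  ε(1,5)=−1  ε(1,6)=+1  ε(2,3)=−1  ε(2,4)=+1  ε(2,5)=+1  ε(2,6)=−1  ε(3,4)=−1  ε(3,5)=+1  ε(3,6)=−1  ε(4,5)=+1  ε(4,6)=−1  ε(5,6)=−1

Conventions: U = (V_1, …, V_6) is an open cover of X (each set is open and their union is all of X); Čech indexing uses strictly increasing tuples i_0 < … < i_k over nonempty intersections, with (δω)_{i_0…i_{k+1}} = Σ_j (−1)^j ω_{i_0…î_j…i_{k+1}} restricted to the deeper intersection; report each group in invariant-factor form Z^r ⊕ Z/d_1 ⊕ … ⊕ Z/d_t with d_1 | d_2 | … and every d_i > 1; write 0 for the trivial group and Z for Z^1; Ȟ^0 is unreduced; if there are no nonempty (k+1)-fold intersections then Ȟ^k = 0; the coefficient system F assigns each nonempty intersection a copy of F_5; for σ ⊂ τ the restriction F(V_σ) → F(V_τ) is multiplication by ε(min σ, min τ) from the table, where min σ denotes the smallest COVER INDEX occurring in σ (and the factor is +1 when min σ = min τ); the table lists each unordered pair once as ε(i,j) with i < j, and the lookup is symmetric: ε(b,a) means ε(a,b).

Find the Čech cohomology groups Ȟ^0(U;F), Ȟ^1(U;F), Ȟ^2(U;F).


Ȟ^0(U;F) ≅ 0, Ȟ^1(U;F) ≅ Z/5, Ȟ^2(U;F) ≅ 0

nonempty overlaps:
  V12={q7} V14={q2} V15={q8} V16={q5,q6} V23={q3} V34={q1} V56={q4}
C dims 6,7; δ0: rk_F5 6
degree 0: 6−6−0 = 0 → Ȟ^0 ≅ 0
degree 1: 7−0−6 = 1 → Ȟ^1 ≅ Z/5
degree 2: 0−0−0 = 0 → Ȟ^2 ≅ 0


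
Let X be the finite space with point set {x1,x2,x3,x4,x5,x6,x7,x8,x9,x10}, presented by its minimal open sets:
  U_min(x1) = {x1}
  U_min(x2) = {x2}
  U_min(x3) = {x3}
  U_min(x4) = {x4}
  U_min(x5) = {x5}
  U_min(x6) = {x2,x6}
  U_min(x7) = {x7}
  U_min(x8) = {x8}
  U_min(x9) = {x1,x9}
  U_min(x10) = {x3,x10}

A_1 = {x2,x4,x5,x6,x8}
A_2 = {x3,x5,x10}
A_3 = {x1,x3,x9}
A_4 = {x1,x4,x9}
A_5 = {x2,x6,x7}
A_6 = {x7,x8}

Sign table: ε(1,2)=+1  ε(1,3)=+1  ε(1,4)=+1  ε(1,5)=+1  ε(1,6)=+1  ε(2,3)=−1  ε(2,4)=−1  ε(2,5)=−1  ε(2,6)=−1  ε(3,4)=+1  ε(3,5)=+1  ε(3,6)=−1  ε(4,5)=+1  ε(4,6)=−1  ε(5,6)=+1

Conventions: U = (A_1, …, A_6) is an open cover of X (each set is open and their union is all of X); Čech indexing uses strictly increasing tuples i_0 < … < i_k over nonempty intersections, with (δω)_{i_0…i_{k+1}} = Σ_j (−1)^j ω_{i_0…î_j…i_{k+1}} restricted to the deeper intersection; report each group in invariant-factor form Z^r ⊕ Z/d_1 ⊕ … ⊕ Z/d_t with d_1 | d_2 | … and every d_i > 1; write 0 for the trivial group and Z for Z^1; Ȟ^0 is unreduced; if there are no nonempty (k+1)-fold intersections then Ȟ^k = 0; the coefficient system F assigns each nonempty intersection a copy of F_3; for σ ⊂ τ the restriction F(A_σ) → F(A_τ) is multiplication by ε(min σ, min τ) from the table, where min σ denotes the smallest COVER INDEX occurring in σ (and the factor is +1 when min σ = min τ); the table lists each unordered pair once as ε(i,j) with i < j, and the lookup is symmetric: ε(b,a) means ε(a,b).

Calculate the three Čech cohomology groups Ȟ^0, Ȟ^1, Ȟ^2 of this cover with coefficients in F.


Ȟ^0 ≅ 0,  Ȟ^1 ≅ Z/3,  Ȟ^2 ≅ 0

cover nerve:
  A12={x5} A14={x4} A15={x2,x6} A16={x8} A23={x3} A34={x1,x9} A56={x7}
C dims 6,7; δ0: rk_F3 6
Ȟ^0: (6−6)−0=0 ⇒ 0
Ȟ^1: (7−0)−6=1 ⇒ Z/3
Ȟ^2: (0−0)−0=0 ⇒ 0


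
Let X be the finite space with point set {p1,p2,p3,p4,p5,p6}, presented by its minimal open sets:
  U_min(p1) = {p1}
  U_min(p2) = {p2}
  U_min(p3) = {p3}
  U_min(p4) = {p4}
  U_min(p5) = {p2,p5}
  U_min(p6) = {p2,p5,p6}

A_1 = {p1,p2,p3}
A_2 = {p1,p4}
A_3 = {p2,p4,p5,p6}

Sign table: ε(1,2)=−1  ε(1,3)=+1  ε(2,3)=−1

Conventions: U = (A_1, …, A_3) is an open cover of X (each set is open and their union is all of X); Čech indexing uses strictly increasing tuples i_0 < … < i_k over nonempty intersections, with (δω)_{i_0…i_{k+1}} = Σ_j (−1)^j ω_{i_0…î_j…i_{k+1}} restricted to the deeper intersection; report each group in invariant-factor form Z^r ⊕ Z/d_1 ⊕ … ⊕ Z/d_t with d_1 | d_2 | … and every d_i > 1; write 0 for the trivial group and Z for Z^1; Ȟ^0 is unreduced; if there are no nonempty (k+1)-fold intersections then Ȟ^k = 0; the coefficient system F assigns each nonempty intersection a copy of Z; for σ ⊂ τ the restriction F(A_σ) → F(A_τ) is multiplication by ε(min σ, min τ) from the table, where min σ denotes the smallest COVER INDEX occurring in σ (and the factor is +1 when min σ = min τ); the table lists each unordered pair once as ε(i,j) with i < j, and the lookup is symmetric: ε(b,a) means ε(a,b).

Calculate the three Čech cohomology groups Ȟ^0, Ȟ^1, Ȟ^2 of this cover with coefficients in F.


cover nerve:
  A12={p1} A13={p2} A23={p4}
C dims 3,3; δ0: rk 2, SNF 1^2
Ȟ^0: (3−2)−0=1 ⇒ Z
Ȟ^1: (3−0)−2=1 ⇒ Z
Ȟ^2: (0−0)−0=0 ⇒ 0

Ȟ^0 ≅ Z, Ȟ^1 ≅ Z, Ȟ^2 ≅ 0


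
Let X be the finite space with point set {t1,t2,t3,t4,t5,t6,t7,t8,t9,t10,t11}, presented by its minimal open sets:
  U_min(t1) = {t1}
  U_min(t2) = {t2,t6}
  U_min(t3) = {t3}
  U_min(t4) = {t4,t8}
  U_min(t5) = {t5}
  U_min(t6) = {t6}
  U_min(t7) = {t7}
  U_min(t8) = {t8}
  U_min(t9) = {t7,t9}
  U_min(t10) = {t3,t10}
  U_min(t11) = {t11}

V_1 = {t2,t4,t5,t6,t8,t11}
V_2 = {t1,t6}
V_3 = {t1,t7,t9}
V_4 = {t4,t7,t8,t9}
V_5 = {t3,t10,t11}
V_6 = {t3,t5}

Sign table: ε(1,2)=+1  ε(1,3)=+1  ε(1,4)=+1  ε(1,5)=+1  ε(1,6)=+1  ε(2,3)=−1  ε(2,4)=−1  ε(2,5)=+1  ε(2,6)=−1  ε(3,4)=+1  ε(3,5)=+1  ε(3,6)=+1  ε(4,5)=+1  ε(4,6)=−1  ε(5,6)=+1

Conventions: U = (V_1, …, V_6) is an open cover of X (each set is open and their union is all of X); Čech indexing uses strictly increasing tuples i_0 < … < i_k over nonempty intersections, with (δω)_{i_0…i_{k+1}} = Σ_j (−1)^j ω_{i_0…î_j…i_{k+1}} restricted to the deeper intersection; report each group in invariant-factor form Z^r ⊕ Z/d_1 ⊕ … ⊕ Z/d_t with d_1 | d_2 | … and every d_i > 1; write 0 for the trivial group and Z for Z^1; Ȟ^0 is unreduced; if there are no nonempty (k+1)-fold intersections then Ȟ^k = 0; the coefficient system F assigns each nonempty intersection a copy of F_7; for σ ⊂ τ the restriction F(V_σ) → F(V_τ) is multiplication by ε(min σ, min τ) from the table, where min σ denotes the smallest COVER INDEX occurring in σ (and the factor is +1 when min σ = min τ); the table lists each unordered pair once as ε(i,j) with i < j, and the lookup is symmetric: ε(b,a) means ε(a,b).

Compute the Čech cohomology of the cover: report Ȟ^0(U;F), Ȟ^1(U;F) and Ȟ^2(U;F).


intersection data:
  V12={t6} V14={t4,t8} V15={t11} V16={t5} V23={t1} V34={t7,t9} V56={t3}
C dims 6,7; δ0: rk_F7 6
Ȟ^0 = (6 − 6) − 0 = 0, so Ȟ^0 ≅ 0
Ȟ^1 = (7 − 0) − 6 = 1, so Ȟ^1 ≅ Z/7
Ȟ^2 = (0 − 0) − 0 = 0, so Ȟ^2 ≅ 0

Ȟ^0 ≅ 0, Ȟ^1 ≅ Z/7 and Ȟ^2 ≅ 0


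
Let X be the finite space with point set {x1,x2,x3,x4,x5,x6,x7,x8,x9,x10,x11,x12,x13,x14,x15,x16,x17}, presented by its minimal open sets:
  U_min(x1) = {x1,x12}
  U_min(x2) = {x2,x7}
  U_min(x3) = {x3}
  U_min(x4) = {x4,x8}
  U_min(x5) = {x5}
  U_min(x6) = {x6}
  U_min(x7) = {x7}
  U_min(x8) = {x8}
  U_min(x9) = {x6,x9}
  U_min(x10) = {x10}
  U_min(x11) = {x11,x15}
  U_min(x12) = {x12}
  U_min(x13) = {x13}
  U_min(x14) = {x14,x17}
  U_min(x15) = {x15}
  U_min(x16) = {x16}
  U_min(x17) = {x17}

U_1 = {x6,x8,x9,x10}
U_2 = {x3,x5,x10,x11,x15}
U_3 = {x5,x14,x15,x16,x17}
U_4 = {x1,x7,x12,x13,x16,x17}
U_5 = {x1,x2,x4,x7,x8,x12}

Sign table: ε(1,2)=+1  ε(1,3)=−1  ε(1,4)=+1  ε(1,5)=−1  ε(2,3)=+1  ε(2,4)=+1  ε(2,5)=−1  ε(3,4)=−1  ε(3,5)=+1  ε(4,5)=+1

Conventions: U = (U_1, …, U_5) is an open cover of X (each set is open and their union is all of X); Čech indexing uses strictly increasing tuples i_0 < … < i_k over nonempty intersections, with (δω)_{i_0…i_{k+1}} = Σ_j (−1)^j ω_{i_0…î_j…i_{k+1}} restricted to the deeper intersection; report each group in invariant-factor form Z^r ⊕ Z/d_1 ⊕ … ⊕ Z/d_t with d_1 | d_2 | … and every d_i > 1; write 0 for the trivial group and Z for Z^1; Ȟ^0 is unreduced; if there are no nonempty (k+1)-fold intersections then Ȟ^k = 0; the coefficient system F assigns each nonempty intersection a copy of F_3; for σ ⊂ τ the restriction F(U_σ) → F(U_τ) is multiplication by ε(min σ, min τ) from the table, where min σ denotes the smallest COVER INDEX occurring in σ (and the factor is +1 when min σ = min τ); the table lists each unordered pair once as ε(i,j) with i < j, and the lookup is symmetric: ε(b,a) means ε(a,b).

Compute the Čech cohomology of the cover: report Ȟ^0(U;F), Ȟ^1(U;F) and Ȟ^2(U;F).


Ȟ^0(U;F) ≅ Z/3; Ȟ^1(U;F) ≅ Z/3; Ȟ^2(U;F) ≅ 0

nerve of the cover:
  U12={x10} U15={x8} U23={x5,x15} U34={x16,x17} U45={x1,x7,x12}
C dims 5,5; δ0: rk_F3 4
Ȟ^0 = (5 − 4) − 0 = 1, so Ȟ^0 ≅ Z/3
Ȟ^1 = (5 − 0) − 4 = 1, so Ȟ^1 ≅ Z/3
Ȟ^2 = (0 − 0) − 0 = 0, so Ȟ^2 ≅ 0


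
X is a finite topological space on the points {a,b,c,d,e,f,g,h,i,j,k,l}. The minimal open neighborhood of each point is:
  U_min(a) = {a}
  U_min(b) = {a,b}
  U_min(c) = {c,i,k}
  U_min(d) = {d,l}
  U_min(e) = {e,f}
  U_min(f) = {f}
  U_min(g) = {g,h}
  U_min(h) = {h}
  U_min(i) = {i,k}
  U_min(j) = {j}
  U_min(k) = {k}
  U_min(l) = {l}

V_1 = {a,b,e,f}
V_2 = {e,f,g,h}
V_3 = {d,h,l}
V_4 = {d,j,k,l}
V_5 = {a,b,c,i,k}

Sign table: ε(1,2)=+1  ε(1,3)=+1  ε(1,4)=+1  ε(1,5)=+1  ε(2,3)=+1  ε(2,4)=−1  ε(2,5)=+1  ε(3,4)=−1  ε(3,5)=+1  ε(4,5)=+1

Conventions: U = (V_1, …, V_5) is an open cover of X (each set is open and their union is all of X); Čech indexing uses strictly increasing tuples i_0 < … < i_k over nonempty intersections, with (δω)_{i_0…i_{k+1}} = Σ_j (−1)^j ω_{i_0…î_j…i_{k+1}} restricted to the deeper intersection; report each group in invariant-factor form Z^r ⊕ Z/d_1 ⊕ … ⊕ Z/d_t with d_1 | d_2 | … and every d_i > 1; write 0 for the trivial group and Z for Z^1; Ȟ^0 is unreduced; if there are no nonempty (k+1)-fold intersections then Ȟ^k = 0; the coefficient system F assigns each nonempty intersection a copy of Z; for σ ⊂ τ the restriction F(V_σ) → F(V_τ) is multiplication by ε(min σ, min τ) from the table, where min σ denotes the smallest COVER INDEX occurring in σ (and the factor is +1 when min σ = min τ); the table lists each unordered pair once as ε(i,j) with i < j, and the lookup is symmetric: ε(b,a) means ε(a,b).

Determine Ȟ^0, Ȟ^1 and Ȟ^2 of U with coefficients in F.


Ȟ^0(U;F) ≅ 0,  Ȟ^1(U;F) ≅ Z/2,  Ȟ^2(U;F) ≅ 0

nerve simplices:
  V12={e,f} V15={a,b} V23={h} V34={d,l} V45={k}
C dims 5,5; δ0: rk 5, SNF 1^4·2
degree 0: 5−5−0 = 0 → Ȟ^0 ≅ 0
degree 1: 5−0−5 = 0 plus torsion [2] → Ȟ^1 ≅ Z/2
degree 2: 0−0−0 = 0 → Ȟ^2 ≅ 0


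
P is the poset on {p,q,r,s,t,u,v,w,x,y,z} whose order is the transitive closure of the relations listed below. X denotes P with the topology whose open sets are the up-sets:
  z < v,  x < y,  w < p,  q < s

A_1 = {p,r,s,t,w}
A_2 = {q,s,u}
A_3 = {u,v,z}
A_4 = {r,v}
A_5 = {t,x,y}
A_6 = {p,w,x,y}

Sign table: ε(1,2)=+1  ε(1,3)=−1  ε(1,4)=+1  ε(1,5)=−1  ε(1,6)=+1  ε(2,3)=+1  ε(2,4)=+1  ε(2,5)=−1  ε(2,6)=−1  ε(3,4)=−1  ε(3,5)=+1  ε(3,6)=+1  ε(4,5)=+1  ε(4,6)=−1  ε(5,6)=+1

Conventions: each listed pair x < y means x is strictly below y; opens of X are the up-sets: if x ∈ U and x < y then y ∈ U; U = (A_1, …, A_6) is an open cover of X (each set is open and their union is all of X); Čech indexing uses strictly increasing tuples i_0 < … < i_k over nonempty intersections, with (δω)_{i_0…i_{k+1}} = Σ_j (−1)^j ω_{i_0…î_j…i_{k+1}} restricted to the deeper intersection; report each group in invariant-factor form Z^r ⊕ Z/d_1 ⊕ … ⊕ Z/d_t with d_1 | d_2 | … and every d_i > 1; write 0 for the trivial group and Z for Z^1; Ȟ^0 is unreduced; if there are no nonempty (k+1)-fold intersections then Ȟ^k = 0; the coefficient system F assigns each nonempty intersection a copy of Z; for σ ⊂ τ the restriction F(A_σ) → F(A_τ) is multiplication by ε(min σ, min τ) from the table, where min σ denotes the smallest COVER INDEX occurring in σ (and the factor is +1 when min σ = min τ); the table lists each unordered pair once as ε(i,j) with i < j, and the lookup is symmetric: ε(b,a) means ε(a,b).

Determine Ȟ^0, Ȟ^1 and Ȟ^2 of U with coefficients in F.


Ȟ^0(U;F) ≅ 0, Ȟ^1(U;F) ≅ Z ⊕ Z/2 and Ȟ^2(U;F) ≅ 0

nonempty intersections:
  A12={s} A14={r} A15={t} A16={p,w} A23={u} A34={v} A56={x,y}
C dims 6,7; δ0: rk 6, SNF 1^5·2
Ȟ^0: (6−6)−0=0 ⇒ 0
Ȟ^1: (7−0)−6=1 plus torsion [2] ⇒ Z ⊕ Z/2
Ȟ^2: (0−0)−0=0 ⇒ 0


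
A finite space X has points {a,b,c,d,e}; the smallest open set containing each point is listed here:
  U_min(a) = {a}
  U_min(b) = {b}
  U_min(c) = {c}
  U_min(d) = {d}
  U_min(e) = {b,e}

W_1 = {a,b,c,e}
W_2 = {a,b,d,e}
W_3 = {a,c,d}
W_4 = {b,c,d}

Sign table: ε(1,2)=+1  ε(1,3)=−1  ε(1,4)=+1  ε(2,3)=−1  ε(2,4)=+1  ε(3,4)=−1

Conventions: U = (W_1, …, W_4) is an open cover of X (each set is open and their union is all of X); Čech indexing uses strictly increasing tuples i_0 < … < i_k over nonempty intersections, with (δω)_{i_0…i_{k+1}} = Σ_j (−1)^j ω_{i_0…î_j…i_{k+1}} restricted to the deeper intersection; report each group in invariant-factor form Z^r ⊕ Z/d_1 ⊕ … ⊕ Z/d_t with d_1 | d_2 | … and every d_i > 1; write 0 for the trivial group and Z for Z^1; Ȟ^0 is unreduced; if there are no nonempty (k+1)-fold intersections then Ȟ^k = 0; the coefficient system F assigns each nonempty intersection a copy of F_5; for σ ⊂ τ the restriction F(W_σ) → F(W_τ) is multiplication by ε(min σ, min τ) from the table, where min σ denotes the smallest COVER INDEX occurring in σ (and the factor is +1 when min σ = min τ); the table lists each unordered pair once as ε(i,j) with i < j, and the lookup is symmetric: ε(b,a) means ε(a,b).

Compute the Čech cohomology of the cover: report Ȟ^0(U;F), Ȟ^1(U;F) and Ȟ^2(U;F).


Ȟ^0(U;F) ≅ Z/5, Ȟ^1(U;F) ≅ 0 and Ȟ^2(U;F) ≅ Z/5

cover nerve:
  W12={a,b,e} W13={a,c} W14={b,c} W23={a,d} W24={b,d} W34={c,d}
  W123={a} W124={b} W134={c} W234={d}
C dims 4,6,4; δ0: rk_F5 3; δ1: rk_F5 3
Ȟ^0: (4−3)−0=1 ⇒ Z/5
Ȟ^1: (6−3)−3=0 ⇒ 0
Ȟ^2: (4−0)−3=1 ⇒ Z/5


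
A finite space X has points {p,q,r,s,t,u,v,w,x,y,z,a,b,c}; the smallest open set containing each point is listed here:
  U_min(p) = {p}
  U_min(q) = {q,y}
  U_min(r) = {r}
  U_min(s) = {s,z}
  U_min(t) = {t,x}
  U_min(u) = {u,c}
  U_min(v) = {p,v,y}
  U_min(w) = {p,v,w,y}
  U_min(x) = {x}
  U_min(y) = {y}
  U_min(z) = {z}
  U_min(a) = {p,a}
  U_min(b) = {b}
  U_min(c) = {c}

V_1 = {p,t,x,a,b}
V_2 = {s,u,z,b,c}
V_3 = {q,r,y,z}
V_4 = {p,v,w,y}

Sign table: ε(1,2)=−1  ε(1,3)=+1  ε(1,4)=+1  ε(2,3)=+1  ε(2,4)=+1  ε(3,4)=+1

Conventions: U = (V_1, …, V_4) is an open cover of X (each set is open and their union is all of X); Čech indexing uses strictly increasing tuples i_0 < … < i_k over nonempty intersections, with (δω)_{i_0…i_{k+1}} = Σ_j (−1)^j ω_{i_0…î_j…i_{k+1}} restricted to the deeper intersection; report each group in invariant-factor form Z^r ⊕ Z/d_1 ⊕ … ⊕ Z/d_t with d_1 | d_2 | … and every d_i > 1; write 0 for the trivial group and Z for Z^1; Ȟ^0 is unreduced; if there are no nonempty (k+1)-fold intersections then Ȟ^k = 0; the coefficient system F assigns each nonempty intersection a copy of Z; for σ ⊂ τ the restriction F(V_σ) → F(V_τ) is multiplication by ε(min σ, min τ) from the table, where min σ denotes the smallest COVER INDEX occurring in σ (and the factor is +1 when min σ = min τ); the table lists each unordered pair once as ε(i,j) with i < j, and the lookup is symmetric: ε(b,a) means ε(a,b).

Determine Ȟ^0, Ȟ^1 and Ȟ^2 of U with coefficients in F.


Ȟ^0(U;F) ≅ 0, Ȟ^1(U;F) ≅ Z/2 and Ȟ^2(U;F) ≅ 0

nerve of the cover:
  V12={b} V14={p} V23={z} V34={y}
C dims 4,4; δ0: rk 4, SNF 1^3·2
Ȟ^0 = (4 − 4) − 0 = 0, so Ȟ^0 ≅ 0
Ȟ^1 = (4 − 0) − 4 = 0 plus torsion [2], so Ȟ^1 ≅ Z/2
Ȟ^2 = (0 − 0) − 0 = 0, so Ȟ^2 ≅ 0


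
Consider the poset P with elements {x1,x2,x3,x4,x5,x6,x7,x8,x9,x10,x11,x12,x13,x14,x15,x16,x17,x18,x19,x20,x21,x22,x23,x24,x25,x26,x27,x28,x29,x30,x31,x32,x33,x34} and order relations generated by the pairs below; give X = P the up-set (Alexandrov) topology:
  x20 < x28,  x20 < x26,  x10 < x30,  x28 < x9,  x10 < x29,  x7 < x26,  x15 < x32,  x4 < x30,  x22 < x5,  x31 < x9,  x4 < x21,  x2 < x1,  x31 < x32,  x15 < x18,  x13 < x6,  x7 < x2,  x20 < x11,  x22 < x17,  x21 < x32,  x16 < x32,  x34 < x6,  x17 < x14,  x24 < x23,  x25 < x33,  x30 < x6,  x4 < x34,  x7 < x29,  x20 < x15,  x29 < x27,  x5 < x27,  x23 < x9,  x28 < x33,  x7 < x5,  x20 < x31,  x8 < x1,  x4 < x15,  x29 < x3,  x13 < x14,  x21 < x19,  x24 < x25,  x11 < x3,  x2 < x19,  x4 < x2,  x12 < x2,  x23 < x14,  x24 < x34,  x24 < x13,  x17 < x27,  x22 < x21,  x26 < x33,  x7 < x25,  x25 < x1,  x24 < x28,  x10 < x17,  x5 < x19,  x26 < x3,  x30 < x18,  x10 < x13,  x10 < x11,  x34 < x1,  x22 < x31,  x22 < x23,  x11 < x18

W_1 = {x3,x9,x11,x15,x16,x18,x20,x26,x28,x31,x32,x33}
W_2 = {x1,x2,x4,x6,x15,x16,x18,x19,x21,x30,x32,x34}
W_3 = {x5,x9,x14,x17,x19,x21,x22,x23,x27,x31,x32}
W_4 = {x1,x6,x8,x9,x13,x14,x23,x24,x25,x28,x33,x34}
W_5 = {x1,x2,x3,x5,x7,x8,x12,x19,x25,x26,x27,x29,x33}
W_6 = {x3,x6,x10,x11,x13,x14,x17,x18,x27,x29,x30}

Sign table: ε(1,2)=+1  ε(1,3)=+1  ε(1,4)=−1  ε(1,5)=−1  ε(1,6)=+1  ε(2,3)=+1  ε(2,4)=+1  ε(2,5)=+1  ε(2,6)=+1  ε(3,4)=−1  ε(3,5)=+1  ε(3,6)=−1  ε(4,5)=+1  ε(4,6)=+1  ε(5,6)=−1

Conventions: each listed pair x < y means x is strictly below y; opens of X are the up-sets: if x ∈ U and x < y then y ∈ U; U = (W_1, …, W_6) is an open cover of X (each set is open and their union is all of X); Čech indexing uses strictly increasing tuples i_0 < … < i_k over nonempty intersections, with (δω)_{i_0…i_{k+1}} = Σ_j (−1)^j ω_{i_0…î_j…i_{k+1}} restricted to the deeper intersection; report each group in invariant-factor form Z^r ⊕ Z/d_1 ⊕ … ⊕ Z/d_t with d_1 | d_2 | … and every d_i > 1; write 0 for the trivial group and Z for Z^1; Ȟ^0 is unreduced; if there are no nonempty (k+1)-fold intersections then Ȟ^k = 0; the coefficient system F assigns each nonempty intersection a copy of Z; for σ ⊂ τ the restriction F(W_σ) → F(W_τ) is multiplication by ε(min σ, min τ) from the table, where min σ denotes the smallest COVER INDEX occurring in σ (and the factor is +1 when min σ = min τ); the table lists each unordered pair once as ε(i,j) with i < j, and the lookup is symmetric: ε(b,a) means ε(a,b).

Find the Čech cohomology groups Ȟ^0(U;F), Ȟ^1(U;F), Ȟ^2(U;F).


nonempty overlaps:
  W12={x15,x16,x18,x32} W13={x9,x31,x32} W14={x9,x28,x33} W15={x3,x26,x33} W16={x3,x11,x18} W23={x19,x21,x32} W24={x1,x6,x34} W25={x1,x2,x19} W26={x6,x18,x30} W34={x9,x14,x23} W35={x5,x19,x27} W36={x14,x17,x27} W45={x1,x8,x25,x33} W46={x6,x13,x14} W56={x3,x27,x29}
  W123={x32} W126={x18} W134={x9} W145={x33} W156={x3} W235={x19} W245={x1} W246={x6} W346={x14} W356={x27}
C dims 6,15,10; δ0: rk 6, SNF 1^5·2; δ1: rk 9, SNF 1^9
degree 0: 6−6−0 = 0 → Ȟ^0 ≅ 0
degree 1: 15−9−6 = 0 plus torsion [2] → Ȟ^1 ≅ Z/2
degree 2: 10−0−9 = 1 → Ȟ^2 ≅ Z

Ȟ^0 = 0,  Ȟ^1 = Z/2,  Ȟ^2 = Z


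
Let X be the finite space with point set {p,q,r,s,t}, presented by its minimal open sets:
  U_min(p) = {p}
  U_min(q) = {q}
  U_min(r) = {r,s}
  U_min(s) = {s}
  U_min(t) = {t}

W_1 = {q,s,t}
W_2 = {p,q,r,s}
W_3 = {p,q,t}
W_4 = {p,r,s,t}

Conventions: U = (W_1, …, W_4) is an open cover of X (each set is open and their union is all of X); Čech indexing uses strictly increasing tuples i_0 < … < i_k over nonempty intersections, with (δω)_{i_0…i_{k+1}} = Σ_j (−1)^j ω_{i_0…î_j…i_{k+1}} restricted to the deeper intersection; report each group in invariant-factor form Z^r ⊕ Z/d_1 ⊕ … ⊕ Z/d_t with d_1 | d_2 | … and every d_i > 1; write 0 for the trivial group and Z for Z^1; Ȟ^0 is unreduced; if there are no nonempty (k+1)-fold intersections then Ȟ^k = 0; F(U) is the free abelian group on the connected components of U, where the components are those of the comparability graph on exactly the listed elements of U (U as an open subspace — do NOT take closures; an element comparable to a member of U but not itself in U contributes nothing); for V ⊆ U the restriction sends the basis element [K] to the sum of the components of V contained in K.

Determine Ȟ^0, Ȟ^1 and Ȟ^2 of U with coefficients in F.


Ȟ^0(U;F) ≅ Z^4,  Ȟ^1(U;F) ≅ 0,  Ȟ^2(U;F) ≅ 0

nonempty intersections:
  W12={q,s} W13={q,t} W14={s,t} W23={p,q} W24={p,r,s} W34={p,t}
  W123={q} W124={s} W134={t} W234={p}
components per intersection:
  W1: {q} {s} {t}
  W2: {p} {q} {r,s}
  W3: {p} {q} {t}
  W4: {p} {r,s} {t}
  W12: {q} {s}
  W13: {q} {t}
  W14: {s} {t}
  W23: {p} {q}
  W24: {p} {r,s}
  W34: {p} {t}
  W123: {q}
  W124: {s}
  W134: {t}
  W234: {p}
C dims 12,12,4; δ0: rk 8, SNF 1^8; δ1: rk 4, SNF 1^4
Ȟ^0: (12−8)−0=4 ⇒ Z^4
Ȟ^1: (12−4)−8=0 ⇒ 0
Ȟ^2: (4−0)−4=0 ⇒ 0


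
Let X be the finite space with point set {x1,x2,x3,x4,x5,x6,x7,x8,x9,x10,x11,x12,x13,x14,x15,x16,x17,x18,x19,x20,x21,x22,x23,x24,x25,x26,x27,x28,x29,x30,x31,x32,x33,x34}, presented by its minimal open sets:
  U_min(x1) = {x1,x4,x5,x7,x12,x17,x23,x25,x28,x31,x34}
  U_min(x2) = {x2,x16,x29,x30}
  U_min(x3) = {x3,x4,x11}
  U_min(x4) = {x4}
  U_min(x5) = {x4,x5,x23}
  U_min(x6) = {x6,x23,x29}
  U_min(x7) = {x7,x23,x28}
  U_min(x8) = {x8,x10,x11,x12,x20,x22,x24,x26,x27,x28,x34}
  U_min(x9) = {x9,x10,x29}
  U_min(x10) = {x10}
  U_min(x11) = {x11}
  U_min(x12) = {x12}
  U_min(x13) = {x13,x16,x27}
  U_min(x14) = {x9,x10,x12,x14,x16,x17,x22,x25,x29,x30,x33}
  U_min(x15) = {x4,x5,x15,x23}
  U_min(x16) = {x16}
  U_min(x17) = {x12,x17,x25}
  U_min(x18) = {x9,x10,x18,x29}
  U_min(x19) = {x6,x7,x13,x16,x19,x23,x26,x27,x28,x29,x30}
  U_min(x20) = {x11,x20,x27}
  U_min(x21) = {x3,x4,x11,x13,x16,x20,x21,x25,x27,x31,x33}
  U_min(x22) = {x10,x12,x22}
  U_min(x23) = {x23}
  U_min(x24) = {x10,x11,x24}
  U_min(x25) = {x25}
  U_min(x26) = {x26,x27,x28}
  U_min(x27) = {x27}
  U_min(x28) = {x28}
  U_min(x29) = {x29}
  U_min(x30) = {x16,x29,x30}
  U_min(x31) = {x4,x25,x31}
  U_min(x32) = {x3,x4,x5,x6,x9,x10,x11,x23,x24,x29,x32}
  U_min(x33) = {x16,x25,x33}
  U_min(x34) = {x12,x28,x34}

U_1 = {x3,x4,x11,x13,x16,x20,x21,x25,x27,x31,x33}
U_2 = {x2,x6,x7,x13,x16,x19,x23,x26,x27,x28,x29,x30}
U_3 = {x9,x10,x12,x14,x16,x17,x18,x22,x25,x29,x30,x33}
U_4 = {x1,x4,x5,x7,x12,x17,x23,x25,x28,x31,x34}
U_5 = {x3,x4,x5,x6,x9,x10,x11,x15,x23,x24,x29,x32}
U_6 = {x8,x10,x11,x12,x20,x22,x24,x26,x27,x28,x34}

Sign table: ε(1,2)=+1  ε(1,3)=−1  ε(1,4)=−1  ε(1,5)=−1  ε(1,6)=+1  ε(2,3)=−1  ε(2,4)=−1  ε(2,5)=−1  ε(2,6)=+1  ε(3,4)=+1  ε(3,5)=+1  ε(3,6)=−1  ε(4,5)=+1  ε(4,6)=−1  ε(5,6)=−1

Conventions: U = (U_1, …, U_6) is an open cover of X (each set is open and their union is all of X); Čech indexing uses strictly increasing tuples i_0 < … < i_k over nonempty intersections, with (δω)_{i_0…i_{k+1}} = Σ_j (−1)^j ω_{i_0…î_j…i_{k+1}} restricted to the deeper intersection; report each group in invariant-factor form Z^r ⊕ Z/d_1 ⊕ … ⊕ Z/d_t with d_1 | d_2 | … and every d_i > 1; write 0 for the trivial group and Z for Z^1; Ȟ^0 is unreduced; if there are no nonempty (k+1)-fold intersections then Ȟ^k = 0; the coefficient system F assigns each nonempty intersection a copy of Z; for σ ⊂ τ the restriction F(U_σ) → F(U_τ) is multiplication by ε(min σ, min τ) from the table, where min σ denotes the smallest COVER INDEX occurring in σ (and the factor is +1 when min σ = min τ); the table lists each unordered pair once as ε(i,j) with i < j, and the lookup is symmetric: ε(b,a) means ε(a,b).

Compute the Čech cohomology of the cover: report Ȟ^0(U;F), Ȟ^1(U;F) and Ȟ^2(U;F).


nerve simplices:
  U12={x13,x16,x27} U13={x16,x25,x33} U14={x4,x25,x31} U15={x3,x4,x11} U16={x11,x20,x27} U23={x16,x29,x30} U24={x7,x23,x28} U25={x6,x23,x29} U26={x26,x27,x28} U34={x12,x17,x25} U35={x9,x10,x29} U36={x10,x12,x22} U45={x4,x5,x23} U46={x12,x28,x34} U56={x10,x11,x24}
  U123={x16} U126={x27} U134={x25} U145={x4} U156={x11} U235={x29} U245={x23} U246={x28} U346={x12} U356={x10}
C dims 6,15,10; δ0: rk 5, SNF 1^5; δ1: rk 10, SNF 1^9·2
degree 0: 6−5−0 = 1 → Ȟ^0 ≅ Z
degree 1: 15−10−5 = 0 → Ȟ^1 ≅ 0
degree 2: 10−0−10 = 0 plus torsion [2] → Ȟ^2 ≅ Z/2

Ȟ^0 ≅ Z, Ȟ^1 ≅ 0 and Ȟ^2 ≅ Z/2


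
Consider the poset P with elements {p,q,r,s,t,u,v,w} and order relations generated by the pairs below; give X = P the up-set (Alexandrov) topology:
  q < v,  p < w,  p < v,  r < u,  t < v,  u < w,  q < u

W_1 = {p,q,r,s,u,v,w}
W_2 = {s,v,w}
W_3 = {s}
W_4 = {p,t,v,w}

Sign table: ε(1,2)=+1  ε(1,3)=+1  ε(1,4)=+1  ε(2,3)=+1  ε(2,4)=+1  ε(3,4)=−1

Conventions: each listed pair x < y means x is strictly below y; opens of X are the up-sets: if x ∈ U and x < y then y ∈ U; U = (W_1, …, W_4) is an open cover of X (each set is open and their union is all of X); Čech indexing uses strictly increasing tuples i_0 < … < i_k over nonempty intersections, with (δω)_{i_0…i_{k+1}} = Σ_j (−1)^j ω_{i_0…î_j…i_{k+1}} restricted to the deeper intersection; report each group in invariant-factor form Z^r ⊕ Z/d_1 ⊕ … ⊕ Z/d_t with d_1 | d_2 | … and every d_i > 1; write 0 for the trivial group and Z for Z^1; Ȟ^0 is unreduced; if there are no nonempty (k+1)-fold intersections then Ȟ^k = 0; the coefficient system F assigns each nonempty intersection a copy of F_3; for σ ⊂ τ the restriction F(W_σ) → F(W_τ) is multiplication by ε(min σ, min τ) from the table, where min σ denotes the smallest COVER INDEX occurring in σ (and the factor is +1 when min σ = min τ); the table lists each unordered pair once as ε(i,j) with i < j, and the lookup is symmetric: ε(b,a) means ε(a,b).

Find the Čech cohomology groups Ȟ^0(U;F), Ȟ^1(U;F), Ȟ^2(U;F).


Ȟ^0 ≅ Z/3, Ȟ^1 ≅ 0 and Ȟ^2 ≅ 0

nerve simplices:
  W12={s,v,w} W13={s} W14={p,v,w} W23={s} W24={v,w}
  W123={s} W124={v,w}
C dims 4,5,2; δ0: rk_F3 3; δ1: rk_F3 2
degree 0: 4−3−0 = 1 → Ȟ^0 ≅ Z/3
degree 1: 5−2−3 = 0 → Ȟ^1 ≅ 0
degree 2: 2−0−2 = 0 → Ȟ^2 ≅ 0


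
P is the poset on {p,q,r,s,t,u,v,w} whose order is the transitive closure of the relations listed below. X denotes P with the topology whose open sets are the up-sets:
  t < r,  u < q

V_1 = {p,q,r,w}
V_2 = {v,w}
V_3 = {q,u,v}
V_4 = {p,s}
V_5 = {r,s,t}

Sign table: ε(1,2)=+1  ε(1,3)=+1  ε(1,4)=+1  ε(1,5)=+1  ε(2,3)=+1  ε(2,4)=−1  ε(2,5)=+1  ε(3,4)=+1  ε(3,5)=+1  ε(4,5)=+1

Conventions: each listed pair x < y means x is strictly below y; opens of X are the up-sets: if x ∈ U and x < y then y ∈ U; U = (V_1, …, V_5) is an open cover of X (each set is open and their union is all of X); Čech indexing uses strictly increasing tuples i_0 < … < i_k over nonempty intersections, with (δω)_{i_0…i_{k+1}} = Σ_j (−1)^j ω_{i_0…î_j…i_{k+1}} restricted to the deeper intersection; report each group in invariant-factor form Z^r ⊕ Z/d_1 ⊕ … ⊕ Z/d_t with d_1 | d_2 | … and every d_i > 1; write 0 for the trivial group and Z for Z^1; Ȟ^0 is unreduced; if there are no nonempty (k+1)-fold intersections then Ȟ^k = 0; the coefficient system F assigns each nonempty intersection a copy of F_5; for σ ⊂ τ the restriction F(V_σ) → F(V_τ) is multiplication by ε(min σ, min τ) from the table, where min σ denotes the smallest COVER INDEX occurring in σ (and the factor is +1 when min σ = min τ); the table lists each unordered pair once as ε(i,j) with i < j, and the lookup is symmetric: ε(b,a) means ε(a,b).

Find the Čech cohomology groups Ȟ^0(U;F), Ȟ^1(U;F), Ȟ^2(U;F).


intersection data:
  V12={w} V13={q} V14={p} V15={r} V23={v} V45={s}
C dims 5,6; δ0: rk_F5 4
Ȟ^0 = (5 − 4) − 0 = 1, so Ȟ^0 ≅ Z/5
Ȟ^1 = (6 − 0) − 4 = 2, so Ȟ^1 ≅ Z/5 ⊕ Z/5
Ȟ^2 = (0 − 0) − 0 = 0, so Ȟ^2 ≅ 0

Ȟ^0 ≅ Z/5,  Ȟ^1 ≅ Z/5 ⊕ Z/5,  Ȟ^2 ≅ 0


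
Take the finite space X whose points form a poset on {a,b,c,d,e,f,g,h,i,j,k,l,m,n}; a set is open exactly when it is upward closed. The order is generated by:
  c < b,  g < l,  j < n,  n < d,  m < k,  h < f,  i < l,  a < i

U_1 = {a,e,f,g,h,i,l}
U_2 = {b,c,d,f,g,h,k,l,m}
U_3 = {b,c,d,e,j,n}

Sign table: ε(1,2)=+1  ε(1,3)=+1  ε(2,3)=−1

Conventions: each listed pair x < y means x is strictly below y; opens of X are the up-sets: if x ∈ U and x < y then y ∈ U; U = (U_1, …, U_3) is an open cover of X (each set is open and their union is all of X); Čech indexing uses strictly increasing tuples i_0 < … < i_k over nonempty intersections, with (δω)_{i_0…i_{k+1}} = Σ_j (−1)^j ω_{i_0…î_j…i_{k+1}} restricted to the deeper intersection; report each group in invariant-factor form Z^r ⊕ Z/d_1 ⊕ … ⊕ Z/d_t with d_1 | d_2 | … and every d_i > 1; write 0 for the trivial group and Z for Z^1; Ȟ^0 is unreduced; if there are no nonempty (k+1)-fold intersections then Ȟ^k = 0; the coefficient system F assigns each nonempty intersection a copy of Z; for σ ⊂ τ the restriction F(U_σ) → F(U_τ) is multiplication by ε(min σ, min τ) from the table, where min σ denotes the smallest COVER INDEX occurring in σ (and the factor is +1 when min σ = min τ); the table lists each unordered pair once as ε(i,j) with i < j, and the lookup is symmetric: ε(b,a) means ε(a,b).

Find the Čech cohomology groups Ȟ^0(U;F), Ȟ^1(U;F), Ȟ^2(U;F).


Ȟ^0(U;F) ≅ 0; Ȟ^1(U;F) ≅ Z/2; Ȟ^2(U;F) ≅ 0

intersection data:
  U12={f,g,h,l} U13={e} U23={b,c,d}
C dims 3,3; δ0: rk 3, SNF 1^2·2
Ȟ^0 = (3 − 3) − 0 = 0, so Ȟ^0 ≅ 0
Ȟ^1 = (3 − 0) − 3 = 0 plus torsion [2], so Ȟ^1 ≅ Z/2
Ȟ^2 = (0 − 0) − 0 = 0, so Ȟ^2 ≅ 0


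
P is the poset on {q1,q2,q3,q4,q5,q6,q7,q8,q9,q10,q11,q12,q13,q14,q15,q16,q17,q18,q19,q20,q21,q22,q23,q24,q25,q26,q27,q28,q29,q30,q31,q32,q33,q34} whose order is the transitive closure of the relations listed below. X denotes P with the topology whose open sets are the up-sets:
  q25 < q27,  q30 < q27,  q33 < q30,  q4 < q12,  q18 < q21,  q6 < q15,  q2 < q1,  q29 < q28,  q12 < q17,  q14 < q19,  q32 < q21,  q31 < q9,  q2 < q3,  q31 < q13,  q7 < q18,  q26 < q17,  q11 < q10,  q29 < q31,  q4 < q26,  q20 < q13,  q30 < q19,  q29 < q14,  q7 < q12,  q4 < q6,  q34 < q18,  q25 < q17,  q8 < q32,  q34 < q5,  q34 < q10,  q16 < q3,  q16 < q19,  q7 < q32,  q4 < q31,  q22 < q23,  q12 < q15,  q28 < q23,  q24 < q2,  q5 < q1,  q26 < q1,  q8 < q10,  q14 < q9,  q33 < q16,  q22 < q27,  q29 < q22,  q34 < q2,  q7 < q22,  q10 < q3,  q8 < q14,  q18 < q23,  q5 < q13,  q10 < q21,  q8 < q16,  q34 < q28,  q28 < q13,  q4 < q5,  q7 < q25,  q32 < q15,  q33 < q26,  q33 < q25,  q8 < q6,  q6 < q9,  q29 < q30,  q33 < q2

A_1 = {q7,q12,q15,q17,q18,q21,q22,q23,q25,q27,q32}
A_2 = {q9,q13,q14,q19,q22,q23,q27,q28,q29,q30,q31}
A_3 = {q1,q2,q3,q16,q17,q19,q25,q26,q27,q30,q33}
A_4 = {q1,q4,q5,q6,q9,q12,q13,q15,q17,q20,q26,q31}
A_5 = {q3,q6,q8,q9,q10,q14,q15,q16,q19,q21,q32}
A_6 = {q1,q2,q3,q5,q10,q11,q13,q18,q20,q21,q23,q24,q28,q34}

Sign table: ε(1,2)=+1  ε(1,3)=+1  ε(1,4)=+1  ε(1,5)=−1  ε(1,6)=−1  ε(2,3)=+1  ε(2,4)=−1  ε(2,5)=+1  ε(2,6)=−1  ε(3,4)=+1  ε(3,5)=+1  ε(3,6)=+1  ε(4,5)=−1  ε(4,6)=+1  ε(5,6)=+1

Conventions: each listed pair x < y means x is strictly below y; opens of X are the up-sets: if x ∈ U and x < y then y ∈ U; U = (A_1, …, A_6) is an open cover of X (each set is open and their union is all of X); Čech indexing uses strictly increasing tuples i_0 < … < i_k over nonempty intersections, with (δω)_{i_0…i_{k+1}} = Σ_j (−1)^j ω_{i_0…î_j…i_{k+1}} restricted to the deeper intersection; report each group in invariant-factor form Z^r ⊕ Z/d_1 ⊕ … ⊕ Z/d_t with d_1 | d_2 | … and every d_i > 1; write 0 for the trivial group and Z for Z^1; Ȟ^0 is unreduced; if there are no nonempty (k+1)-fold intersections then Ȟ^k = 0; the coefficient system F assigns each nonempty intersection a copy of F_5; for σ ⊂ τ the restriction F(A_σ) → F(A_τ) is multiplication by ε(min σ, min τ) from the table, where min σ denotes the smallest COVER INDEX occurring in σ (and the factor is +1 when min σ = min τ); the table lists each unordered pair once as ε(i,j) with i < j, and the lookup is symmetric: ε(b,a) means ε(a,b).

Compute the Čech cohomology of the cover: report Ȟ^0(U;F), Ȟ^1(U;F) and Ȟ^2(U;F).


nonempty intersections:
  A12={q22,q23,q27} A13={q17,q25,q27} A14={q12,q15,q17} A15={q15,q21,q32} A16={q18,q21,q23} A23={q19,q27,q30} A24={q9,q13,q31} A25={q9,q14,q19} A26={q13,q23,q28} A34={q1,q17,q26} A35={q3,q16,q19} A36={q1,q2,q3} A45={q6,q9,q15} A46={q1,q5,q13,q20} A56={q3,q10,q21}
  A123={q27} A126={q23} A134={q17} A145={q15} A156={q21} A235={q19} A245={q9} A246={q13} A346={q1} A356={q3}
C dims 6,15,10; δ0: rk_F5 6; δ1: rk_F5 9
Ȟ^0: (6−6)−0=0 ⇒ 0
Ȟ^1: (15−9)−6=0 ⇒ 0
Ȟ^2: (10−0)−9=1 ⇒ Z/5

Ȟ^0 = 0; Ȟ^1 = 0; Ȟ^2 = Z/5


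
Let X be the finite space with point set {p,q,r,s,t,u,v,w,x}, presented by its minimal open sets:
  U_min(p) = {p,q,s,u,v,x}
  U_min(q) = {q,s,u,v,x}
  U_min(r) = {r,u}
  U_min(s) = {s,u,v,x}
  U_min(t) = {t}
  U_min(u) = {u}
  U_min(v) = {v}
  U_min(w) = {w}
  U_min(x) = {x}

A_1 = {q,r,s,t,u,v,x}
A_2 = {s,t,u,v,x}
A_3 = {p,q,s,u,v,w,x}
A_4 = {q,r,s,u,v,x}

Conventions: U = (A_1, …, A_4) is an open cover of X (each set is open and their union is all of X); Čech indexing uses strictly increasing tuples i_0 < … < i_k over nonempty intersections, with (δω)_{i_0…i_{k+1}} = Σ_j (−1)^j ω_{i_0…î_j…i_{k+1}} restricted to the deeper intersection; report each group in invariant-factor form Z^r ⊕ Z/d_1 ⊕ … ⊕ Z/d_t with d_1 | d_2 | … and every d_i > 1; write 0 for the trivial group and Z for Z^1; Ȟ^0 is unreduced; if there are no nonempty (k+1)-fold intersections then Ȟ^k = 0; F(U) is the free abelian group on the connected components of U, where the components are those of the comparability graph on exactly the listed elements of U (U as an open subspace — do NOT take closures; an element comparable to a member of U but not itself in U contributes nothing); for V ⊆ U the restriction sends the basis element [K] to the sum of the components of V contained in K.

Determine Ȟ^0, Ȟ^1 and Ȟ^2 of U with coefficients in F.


nerve of the cover:
  A12={s,t,u,v,x} A13={q,s,u,v,x} A14={q,r,s,u,v,x} A23={s,u,v,x} A24={s,u,v,x} A34={q,s,u,v,x}
  A123={s,u,v,x} A124={s,u,v,x} A134={q,s,u,v,x} A234={s,u,v,x}
  A1234={s,u,v,x}
components per intersection:
  A1: {q,r,s,u,v,x} {t}
  A2: {s,u,v,x} {t}
  A3: {p,q,s,u,v,x} {w}
  A4: {q,r,s,u,v,x}
  A12: {s,u,v,x} {t}
  A13: {q,s,u,v,x}
  A14: {q,r,s,u,v,x}
  A23: {s,u,v,x}
  A24: {s,u,v,x}
  A34: {q,s,u,v,x}
  A123: {s,u,v,x}
  A124: {s,u,v,x}
  A134: {q,s,u,v,x}
  A234: {s,u,v,x}
  A1234: {s,u,v,x}
C dims 7,7,4,1; δ0: rk 4, SNF 1^4; δ1: rk 3, SNF 1^3; δ2: rk 1, SNF 1^1
Ȟ^0 = (7 − 4) − 0 = 3, so Ȟ^0 ≅ Z^3
Ȟ^1 = (7 − 3) − 4 = 0, so Ȟ^1 ≅ 0
Ȟ^2 = (4 − 1) − 3 = 0, so Ȟ^2 ≅ 0

Ȟ^0 = Z^3,  Ȟ^1 = 0,  Ȟ^2 = 0


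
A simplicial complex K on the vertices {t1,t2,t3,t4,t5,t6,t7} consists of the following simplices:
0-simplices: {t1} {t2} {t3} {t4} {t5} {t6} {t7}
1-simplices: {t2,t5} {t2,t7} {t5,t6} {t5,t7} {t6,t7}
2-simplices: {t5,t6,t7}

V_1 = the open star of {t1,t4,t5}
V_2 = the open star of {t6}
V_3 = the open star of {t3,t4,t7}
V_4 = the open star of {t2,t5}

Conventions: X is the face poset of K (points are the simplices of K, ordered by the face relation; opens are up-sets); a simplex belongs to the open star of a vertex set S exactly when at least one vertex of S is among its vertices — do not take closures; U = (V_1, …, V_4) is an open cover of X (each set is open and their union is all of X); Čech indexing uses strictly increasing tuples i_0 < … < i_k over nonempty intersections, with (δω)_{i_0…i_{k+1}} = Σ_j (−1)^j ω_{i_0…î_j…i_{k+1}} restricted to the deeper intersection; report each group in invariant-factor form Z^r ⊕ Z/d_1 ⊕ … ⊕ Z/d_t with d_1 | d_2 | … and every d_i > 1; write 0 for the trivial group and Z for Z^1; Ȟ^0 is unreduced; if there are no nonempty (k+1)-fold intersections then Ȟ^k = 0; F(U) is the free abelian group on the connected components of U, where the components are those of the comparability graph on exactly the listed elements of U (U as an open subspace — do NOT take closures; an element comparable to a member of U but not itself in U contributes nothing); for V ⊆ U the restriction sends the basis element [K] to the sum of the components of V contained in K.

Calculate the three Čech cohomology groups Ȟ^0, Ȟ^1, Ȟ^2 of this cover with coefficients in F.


Ȟ^0(U;F) ≅ Z^4; Ȟ^1(U;F) ≅ Z; Ȟ^2(U;F) ≅ 0

nonempty intersections:
  V1={{t1},{t4},{t5},{t2,t5},{t5,t6},{t5,t7},{t5,t6,t7}} V2={{t6},{t5,t6},{t6,t7},{t5,t6,t7}} V3={{t3},{t4},{t7},{t2,t7},{t5,t7},{t6,t7},{t5,t6,t7}} V4={{t2},{t5},{t2,t5},{t2,t7},{t5,t6},{t5,t7},{t5,t6,t7}}
  V12={{t5,t6},{t5,t6,t7}} V13={{t4},{t5,t7},{t5,t6,t7}} V14={{t5},{t2,t5},{t5,t6},{t5,t7},{t5,t6,t7}} V23={{t6,t7},{t5,t6,t7}} V24={{t5,t6},{t5,t6,t7}} V34={{t2,t7},{t5,t7},{t5,t6,t7}}
  V123={{t5,t6,t7}} V124={{t5,t6},{t5,t6,t7}} V134={{t5,t7},{t5,t6,t7}} V234={{t5,t6,t7}}
  V1234={{t5,t6,t7}}
components per intersection:
  V1: {{t1}} {{t4}} {{t5},{t2,t5},{t5,t6},{t5,t7},{t5,t6,t7}}
  V2: {{t6},{t5,t6},{t6,t7},{t5,t6,t7}}
  V3: {{t3}} {{t4}} {{t7},{t2,t7},{t5,t7},{t6,t7},{t5,t6,t7}}
  V4: {{t2},{t5},{t2,t5},{t2,t7},{t5,t6},{t5,t7},{t5,t6,t7}}
  V12: {{t5,t6},{t5,t6,t7}}
  V13: {{t4}} {{t5,t7},{t5,t6,t7}}
  V14: {{t5},{t2,t5},{t5,t6},{t5,t7},{t5,t6,t7}}
  V23: {{t6,t7},{t5,t6,t7}}
  V24: {{t5,t6},{t5,t6,t7}}
  V34: {{t2,t7}} {{t5,t7},{t5,t6,t7}}
  V123: {{t5,t6,t7}}
  V124: {{t5,t6},{t5,t6,t7}}
  V134: {{t5,t7},{t5,t6,t7}}
  V234: {{t5,t6,t7}}
  V1234: {{t5,t6,t7}}
C dims 8,8,4,1; δ0: rk 4, SNF 1^4; δ1: rk 3, SNF 1^3; δ2: rk 1, SNF 1^1
Ȟ^0: (8−4)−0=4 ⇒ Z^4
Ȟ^1: (8−3)−4=1 ⇒ Z
Ȟ^2: (4−1)−3=0 ⇒ 0
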